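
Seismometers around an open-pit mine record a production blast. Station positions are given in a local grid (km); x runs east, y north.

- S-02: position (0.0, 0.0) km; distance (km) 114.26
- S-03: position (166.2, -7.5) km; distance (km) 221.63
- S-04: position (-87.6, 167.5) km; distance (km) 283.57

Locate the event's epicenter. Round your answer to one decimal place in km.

-30.2 km east, -110.2 km north

Circle about each station: x² + y² = 114.26²; (x − 166.2)² + (y + 7.5)² = 221.63²; (x + 87.6)² + (y − 167.5)² = 283.57².
Subtracting pairs of circle equations eliminates x²+y² and gives linear equations (the radical axes):
332.4 x − 15.0 y = -8385.82
-175.2 x + 335.0 y = -31626.59
Solving the 2×2 system: x ≈ -30.2, y ≈ -110.2 km.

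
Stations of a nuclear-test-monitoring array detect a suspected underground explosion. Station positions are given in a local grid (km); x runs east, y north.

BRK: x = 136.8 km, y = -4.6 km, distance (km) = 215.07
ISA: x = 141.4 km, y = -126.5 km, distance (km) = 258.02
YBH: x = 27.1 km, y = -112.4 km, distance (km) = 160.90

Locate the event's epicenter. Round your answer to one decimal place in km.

-77.8 km east, 9.6 km north

Circle about each station: (x − 136.8)² + (y + 4.6)² = 215.07²; (x − 141.4)² + (y + 126.5)² = 258.02²; (x − 27.1)² + (y + 112.4)² = 160.90².
Subtracting pairs of circle equations eliminates x²+y² and gives linear equations (the radical axes):
9.2 x − 243.8 y = -3058.41
-219.4 x − 215.6 y = 14999.06
Solving the 2×2 system: x ≈ -77.8, y ≈ 9.6 km.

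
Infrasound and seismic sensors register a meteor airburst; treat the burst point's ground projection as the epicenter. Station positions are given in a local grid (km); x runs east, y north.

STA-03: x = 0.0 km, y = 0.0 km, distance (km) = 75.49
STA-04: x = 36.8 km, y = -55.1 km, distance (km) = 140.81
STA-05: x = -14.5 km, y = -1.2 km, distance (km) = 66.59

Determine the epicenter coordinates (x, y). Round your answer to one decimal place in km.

Circle about each station: x² + y² = 75.49²; (x − 36.8)² + (y + 55.1)² = 140.81²; (x + 14.5)² + (y + 1.2)² = 66.59².
Subtracting pairs of circle equations eliminates x²+y² and gives linear equations (the radical axes):
73.6 x − 110.2 y = -9738.47
-29.0 x − 2.4 y = 1476.20
Solving the 2×2 system: x ≈ -55.2, y ≈ 51.5 km.
Check against STA-03 (with the unrounded x, y): √(x²+y²) = 75.49 ≈ 75.49 km. ✓

-55.2 km east, 51.5 km north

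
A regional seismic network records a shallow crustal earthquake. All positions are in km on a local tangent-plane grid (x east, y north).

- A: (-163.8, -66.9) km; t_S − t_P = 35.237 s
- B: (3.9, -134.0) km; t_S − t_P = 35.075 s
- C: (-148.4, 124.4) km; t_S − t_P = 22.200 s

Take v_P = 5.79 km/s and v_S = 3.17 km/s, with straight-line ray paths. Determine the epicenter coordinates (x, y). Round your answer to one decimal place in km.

Distance from S−P lag: d = Δt · v_P v_S / (v_P − v_S) = Δt · (5.79·3.17)/(5.79−3.17) ≈ 7.0055·Δt.
So d_A = 246.85, d_B = 245.72, d_C = 155.52 km.
Circle about each station: (x + 163.8)² + (y + 66.9)² = 246.85²; (x − 3.9)² + (y + 134.0)² = 245.72²; (x + 148.4)² + (y − 124.4)² = 155.52².
Subtracting pairs of circle equations eliminates x²+y² and gives linear equations (the radical axes):
335.4 x − 134.2 y = -12778.24
30.8 x + 382.6 y = 42940.32
Solving the 2×2 system: x ≈ 6.6, y ≈ 111.7 km.

6.6 km east, 111.7 km north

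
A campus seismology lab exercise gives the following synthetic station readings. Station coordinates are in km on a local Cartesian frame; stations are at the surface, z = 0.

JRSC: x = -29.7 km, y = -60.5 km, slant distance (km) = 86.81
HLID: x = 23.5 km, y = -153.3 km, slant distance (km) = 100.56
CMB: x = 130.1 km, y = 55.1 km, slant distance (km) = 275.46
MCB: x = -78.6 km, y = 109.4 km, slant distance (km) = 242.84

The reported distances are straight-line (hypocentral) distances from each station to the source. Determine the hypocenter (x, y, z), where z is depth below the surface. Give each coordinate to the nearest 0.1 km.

x ≈ -70.4 km, y ≈ -131.6 km, depth ≈ 28.7 km

Each station gives a sphere (x−x_i)² + (y−y_i)² + z² = d_i² (stations at z=0).
Subtracting the JRSC sphere from HLID and CMB: z² cancels, leaving linear equations in x and y:
106.4 x − 185.6 y = 16934.46
319.6 x + 231.2 y = -52922.56
Solving: x ≈ -70.393, y ≈ -131.596 km (keep extra digits for the depth step; rounded: -70.4, -131.6).
Then from the JRSC sphere: z² = 86.81² − (x + 29.7)² − (y + 60.5)² with x = -70.393, y = -131.596, so z ≈ 28.730 ≈ 28.7 km.
Check against MCB (with the unrounded solution): distance 242.84 ≈ 242.84 km. ✓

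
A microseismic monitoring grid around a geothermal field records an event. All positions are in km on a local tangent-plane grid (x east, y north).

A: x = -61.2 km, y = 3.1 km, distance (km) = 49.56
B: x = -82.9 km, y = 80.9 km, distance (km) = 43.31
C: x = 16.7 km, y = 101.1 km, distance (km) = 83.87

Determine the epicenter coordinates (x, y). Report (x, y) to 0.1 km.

(-51.0, 51.6)

Circle about each station: (x + 61.2)² + (y − 3.1)² = 49.56²; (x + 82.9)² + (y − 80.9)² = 43.31²; (x − 16.7)² + (y − 101.1)² = 83.87².
Subtracting pairs of circle equations eliminates x²+y² and gives linear equations (the radical axes):
-43.4 x + 155.6 y = 10242.61
155.8 x + 196.0 y = 2167.07
Solving the 2×2 system: x ≈ -51.0, y ≈ 51.6 km.
Check against A (with the unrounded x, y): √((x + 61.2)²+(y − 3.1)²) = 49.56 ≈ 49.56 km. ✓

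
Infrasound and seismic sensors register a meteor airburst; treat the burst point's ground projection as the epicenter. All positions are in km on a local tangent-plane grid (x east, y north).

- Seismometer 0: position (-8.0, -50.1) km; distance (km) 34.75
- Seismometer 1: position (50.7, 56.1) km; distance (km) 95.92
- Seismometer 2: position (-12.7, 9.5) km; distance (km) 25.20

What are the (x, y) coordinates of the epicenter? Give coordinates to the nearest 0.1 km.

-12.9 km east, -15.7 km north

Circle about each station: (x + 8.0)² + (y + 50.1)² = 34.75²; (x − 50.7)² + (y − 56.1)² = 95.92²; (x + 12.7)² + (y − 9.5)² = 25.20².
Subtracting pairs of circle equations eliminates x²+y² and gives linear equations (the radical axes):
117.4 x + 212.4 y = -4849.39
-9.4 x + 119.2 y = -1749.95
Solving the 2×2 system: x ≈ -12.9, y ≈ -15.7 km.
Check against Seismometer 0 (with the unrounded x, y): √((x + 8.0)²+(y + 50.1)²) = 34.75 ≈ 34.75 km. ✓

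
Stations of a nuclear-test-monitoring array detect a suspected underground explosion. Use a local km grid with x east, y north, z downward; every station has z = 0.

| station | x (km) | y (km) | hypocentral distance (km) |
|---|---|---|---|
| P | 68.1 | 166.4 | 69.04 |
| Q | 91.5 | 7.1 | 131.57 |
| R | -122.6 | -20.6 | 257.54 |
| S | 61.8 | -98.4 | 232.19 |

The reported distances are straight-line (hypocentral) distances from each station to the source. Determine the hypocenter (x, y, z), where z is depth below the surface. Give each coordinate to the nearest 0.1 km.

Each station gives a sphere (x−x_i)² + (y−y_i)² + z² = d_i² (stations at z=0).
Subtracting the P sphere from Q and R: z² cancels, leaving linear equations in x and y:
46.8 x − 318.6 y = -36448.05
-381.4 x − 374.0 y = -78431.78
Solving: x ≈ 81.693, y ≈ 126.401 km (keep extra digits for the depth step; rounded: 81.7, 126.4).
Then from the P sphere: z² = 69.04² − (x − 68.1)² − (y − 166.4)² with x = 81.693, y = 126.401, so z ≈ 54.606 ≈ 54.6 km.

(81.7, 126.4, 54.6)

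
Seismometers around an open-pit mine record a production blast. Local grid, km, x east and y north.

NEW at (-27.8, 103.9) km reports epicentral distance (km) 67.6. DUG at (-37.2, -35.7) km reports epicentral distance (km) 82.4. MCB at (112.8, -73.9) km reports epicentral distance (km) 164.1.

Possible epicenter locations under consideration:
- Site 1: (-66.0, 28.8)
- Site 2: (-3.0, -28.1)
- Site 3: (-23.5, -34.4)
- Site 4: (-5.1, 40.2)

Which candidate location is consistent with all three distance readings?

Site 4

For each candidate, compare |candidate − station| to the reported distance:
Site 1: residuals NEW 16.7, DUG 11.8, MCB 42.1 → max 42.1 km
Site 2: residuals NEW 66.7, DUG 47.4, MCB 39.6 → max 66.7 km
Site 3: residuals NEW 70.8, DUG 68.6, MCB 22.2 → max 70.8 km
Site 4: residuals NEW 0.0, DUG 0.0, MCB 0.0 → max 0.0 km
Only Site 4 has all residuals ≈ 0.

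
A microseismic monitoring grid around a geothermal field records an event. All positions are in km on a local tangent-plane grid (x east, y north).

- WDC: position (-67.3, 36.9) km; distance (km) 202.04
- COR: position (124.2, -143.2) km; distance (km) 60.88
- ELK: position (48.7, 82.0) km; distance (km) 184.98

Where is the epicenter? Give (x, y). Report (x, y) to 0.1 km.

Circle about each station: (x + 67.3)² + (y − 36.9)² = 202.04²; (x − 124.2)² + (y + 143.2)² = 60.88²; (x − 48.7)² + (y − 82.0)² = 184.98².
Subtracting the WDC equation from the COR and ELK equations removes the quadratic terms:
383.0 x − 360.2 y = 67154.77
232.0 x + 90.2 y = 9807.35
Solving the 2×2 system: x ≈ 81.2, y ≈ -100.1 km.
Check against WDC (with the unrounded x, y): √((x + 67.3)²+(y − 36.9)²) = 202.04 ≈ 202.04 km. ✓

(81.2, -100.1)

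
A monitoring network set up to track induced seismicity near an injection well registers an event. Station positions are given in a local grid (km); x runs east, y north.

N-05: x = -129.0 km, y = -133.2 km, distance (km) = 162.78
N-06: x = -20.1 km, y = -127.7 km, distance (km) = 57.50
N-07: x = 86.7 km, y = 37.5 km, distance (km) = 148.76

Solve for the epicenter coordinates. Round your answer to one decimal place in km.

Circle about each station: (x + 129.0)² + (y + 133.2)² = 162.78²; (x + 20.1)² + (y + 127.7)² = 57.50²; (x − 86.7)² + (y − 37.5)² = 148.76².
Subtracting the N-05 equation from the N-06 and N-07 equations removes the quadratic terms:
217.8 x + 11.0 y = 5519.14
431.4 x + 341.4 y = -21092.31
Solving the 2×2 system: x ≈ 30.4, y ≈ -100.2 km.

(30.4, -100.2)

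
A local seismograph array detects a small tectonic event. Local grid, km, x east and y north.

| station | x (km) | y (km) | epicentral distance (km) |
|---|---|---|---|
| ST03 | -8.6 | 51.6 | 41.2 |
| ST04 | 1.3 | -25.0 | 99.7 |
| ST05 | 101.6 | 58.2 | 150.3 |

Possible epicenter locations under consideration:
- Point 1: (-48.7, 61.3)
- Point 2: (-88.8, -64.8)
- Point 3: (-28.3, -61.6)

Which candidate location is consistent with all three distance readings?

For each candidate, compare |candidate − station| to the reported distance:
Point 1: residuals ST03 0.1, ST04 0.0, ST05 0.0 → max 0.1 km
Point 2: residuals ST03 100.2, ST04 1.2, ST05 76.4 → max 100.2 km
Point 3: residuals ST03 73.7, ST04 52.6, ST05 26.4 → max 73.7 km
Only Point 1 has all residuals ≈ 0.

Point 1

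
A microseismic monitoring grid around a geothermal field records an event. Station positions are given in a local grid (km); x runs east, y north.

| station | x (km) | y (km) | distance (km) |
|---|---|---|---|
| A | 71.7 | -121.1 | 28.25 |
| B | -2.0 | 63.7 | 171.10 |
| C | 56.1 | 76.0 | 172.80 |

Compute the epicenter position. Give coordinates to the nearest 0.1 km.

Circle about each station: (x − 71.7)² + (y + 121.1)² = 28.25²; (x + 2.0)² + (y − 63.7)² = 171.10²; (x − 56.1)² + (y − 76.0)² = 172.80².
Subtracting the A equation from the B and C equations removes the quadratic terms:
-147.4 x + 369.6 y = -44221.56
-31.2 x + 394.2 y = -39944.67
Solving the 2×2 system: x ≈ 57.3, y ≈ -96.8 km.
Check against A (with the unrounded x, y): √((x − 71.7)²+(y + 121.1)²) = 28.25 ≈ 28.25 km. ✓

(57.3, -96.8)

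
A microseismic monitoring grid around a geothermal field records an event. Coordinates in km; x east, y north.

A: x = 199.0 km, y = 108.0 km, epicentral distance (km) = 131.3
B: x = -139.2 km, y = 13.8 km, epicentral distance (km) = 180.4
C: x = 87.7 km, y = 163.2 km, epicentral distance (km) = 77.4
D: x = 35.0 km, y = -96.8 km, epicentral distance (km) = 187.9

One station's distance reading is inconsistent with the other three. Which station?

Solve using three stations at a time. Using A, C, D (subtract circle equations pairwise → linear system) gives (x, y) ≈ (69.2, 88.0).
Distances from that point to each station vs reported:
  A: calculated 131.3 vs reported 131.3 → residual 0.0 km
  B: calculated 221.2 vs reported 180.4 → residual 40.8 km
  C: calculated 77.5 vs reported 77.4 → residual 0.1 km
  D: calculated 187.9 vs reported 187.9 → residual 0.0 km
A, C, D are mutually consistent (residuals ≈ 0); B is off by 40.8 km.

B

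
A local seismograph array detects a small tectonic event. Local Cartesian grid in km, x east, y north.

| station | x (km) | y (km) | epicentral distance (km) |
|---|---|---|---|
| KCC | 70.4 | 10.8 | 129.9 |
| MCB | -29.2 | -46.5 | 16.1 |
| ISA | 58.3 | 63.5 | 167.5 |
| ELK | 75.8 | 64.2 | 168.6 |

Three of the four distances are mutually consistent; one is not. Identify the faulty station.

Solve using three stations at a time. Using KCC, MCB, ELK (subtract circle equations pairwise → linear system) gives (x, y) ≈ (-38.9, -59.3).
Distances from that point to each station vs reported:
  KCC: calculated 129.9 vs reported 129.9 → residual 0.0 km
  MCB: calculated 16.1 vs reported 16.1 → residual 0.0 km
  ISA: calculated 156.7 vs reported 167.5 → residual 10.8 km
  ELK: calculated 168.6 vs reported 168.6 → residual 0.0 km
KCC, MCB, ELK are mutually consistent (residuals ≈ 0); ISA is off by 10.8 km.

ISA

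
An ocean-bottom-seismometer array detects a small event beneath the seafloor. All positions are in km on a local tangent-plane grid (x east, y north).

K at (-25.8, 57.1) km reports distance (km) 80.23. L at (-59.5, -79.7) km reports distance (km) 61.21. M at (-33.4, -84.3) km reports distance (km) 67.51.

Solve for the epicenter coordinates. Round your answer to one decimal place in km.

(-50.9, -19.1)

Circle about each station: (x + 25.8)² + (y − 57.1)² = 80.23²; (x + 59.5)² + (y + 79.7)² = 61.21²; (x + 33.4)² + (y + 84.3)² = 67.51².
Subtracting the K equation from the L and M equations removes the quadratic terms:
-67.4 x − 273.6 y = 8656.48
-15.2 x − 282.8 y = 6175.25
Solving the 2×2 system: x ≈ -50.9, y ≈ -19.1 km.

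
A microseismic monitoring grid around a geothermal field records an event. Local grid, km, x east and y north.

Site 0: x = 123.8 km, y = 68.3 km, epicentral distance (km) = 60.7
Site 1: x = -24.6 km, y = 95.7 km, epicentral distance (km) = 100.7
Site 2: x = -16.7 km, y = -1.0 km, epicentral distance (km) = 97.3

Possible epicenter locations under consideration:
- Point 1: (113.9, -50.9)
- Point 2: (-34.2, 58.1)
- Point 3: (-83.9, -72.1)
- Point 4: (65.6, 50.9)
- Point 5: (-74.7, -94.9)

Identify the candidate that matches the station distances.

For each candidate, compare |candidate − station| to the reported distance:
Point 1: residuals Site 0 58.9, Site 1 101.0, Site 2 42.5 → max 101.0 km
Point 2: residuals Site 0 97.6, Site 1 61.9, Site 2 35.7 → max 97.6 km
Point 3: residuals Site 0 190.0, Site 1 77.3, Site 2 0.5 → max 190.0 km
Point 4: residuals Site 0 0.0, Site 1 0.0, Site 2 0.0 → max 0.0 km
Point 5: residuals Site 0 196.3, Site 1 96.4, Site 2 13.1 → max 196.3 km
Only Point 4 has all residuals ≈ 0.

Point 4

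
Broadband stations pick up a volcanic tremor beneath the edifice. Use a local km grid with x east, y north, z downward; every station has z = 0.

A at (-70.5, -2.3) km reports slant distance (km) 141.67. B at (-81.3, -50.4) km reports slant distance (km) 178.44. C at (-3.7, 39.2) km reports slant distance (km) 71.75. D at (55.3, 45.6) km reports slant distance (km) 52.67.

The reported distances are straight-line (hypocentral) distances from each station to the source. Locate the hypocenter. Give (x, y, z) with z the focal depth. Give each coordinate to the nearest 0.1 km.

x ≈ 43.0 km, y ≈ 69.3 km, depth ≈ 45.4 km

Each station gives a sphere (x−x_i)² + (y−y_i)² + z² = d_i² (stations at z=0).
Subtracting the A sphere from B and C: z² cancels, leaving linear equations in x and y:
-21.6 x − 96.2 y = -7596.13
133.6 x + 83.0 y = 11497.12
Solving: x ≈ 42.999, y ≈ 69.307 km (keep extra digits for the depth step; rounded: 43.0, 69.3).
Then from the A sphere: z² = 141.67² − (x + 70.5)² − (y + 2.3)² with x = 42.999, y = 69.307, so z ≈ 45.396 ≈ 45.4 km.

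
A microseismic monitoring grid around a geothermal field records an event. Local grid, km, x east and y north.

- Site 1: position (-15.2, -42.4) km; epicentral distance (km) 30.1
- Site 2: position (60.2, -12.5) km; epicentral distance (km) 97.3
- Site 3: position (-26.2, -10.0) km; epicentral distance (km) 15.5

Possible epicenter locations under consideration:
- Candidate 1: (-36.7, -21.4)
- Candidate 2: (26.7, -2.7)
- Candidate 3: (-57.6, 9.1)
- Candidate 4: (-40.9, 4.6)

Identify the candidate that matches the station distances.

For each candidate, compare |candidate − station| to the reported distance:
Candidate 1: residuals Site 1 0.0, Site 2 0.0, Site 3 0.0 → max 0.0 km
Candidate 2: residuals Site 1 27.6, Site 2 62.4, Site 3 37.9 → max 62.4 km
Candidate 3: residuals Site 1 36.6, Site 2 22.5, Site 3 21.3 → max 36.6 km
Candidate 4: residuals Site 1 23.5, Site 2 5.2, Site 3 5.2 → max 23.5 km
Only Candidate 1 has all residuals ≈ 0.

Candidate 1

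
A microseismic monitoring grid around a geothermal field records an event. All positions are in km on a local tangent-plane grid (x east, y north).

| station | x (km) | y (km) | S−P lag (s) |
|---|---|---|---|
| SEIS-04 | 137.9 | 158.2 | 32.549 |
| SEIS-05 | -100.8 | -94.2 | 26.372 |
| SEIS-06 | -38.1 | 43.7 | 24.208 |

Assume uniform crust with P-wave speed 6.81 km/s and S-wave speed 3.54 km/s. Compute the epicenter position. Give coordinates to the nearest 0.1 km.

Distance from S−P lag: d = Δt · v_P v_S / (v_P − v_S) = Δt · (6.81·3.54)/(6.81−3.54) ≈ 7.3723·Δt.
So d_SEIS-04 = 239.96, d_SEIS-05 = 194.42, d_SEIS-06 = 178.47 km.
Circle about each station: (x − 137.9)² + (y − 158.2)² = 239.96²; (x + 100.8)² + (y + 94.2)² = 194.42²; (x + 38.1)² + (y − 43.7)² = 178.47².
Subtracting pairs of circle equations eliminates x²+y² and gives linear equations (the radical axes):
-477.4 x − 504.8 y = -5227.70
-352.0 x − 229.0 y = -14953.09
Solving the 2×2 system: x ≈ 92.9, y ≈ -77.5 km.
Check against SEIS-04 (with the unrounded x, y): √((x − 137.9)²+(y − 158.2)²) = 239.96 ≈ 239.96 km. ✓

(92.9, -77.5)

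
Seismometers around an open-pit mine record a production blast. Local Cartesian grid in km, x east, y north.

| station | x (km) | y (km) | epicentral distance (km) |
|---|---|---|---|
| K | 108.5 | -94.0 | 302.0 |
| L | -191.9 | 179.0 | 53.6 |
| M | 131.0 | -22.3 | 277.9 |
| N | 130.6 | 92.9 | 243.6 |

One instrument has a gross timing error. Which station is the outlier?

L

Solve using three stations at a time. Using K, M, N (subtract circle equations pairwise → linear system) gives (x, y) ≈ (-112.2, 112.1).
Distances from that point to each station vs reported:
  K: calculated 302.0 vs reported 302.0 → residual 0.0 km
  L: calculated 104.1 vs reported 53.6 → residual 50.5 km
  M: calculated 277.9 vs reported 277.9 → residual 0.0 km
  N: calculated 243.5 vs reported 243.6 → residual 0.1 km
K, M, N are mutually consistent (residuals ≈ 0); L is off by 50.5 km.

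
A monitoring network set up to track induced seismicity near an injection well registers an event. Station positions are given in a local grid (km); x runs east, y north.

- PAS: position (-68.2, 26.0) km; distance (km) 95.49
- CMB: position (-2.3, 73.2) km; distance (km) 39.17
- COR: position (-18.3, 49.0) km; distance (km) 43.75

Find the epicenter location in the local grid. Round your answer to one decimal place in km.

x ≈ 25.3 km, y ≈ 45.4 km

Circle about each station: (x + 68.2)² + (y − 26.0)² = 95.49²; (x + 2.3)² + (y − 73.2)² = 39.17²; (x + 18.3)² + (y − 49.0)² = 43.75².
Subtracting the PAS equation from the CMB and COR equations removes the quadratic terms:
131.8 x + 94.4 y = 7620.34
99.8 x + 46.0 y = 4612.93
Solving the 2×2 system: x ≈ 25.3, y ≈ 45.4 km.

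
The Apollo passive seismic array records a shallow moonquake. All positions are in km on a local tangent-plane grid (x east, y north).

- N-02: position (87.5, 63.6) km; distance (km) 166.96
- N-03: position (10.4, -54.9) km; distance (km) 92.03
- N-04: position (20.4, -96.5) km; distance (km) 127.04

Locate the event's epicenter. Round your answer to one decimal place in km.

Circle about each station: (x − 87.5)² + (y − 63.6)² = 166.96²; (x − 10.4)² + (y + 54.9)² = 92.03²; (x − 20.4)² + (y + 96.5)² = 127.04².
Subtracting the N-02 equation from the N-03 and N-04 equations removes the quadratic terms:
-154.2 x − 237.0 y = 10827.08
-134.2 x − 320.2 y = 9763.68
Solving the 2×2 system: x ≈ -65.6, y ≈ -3.0 km.

(-65.6, -3.0)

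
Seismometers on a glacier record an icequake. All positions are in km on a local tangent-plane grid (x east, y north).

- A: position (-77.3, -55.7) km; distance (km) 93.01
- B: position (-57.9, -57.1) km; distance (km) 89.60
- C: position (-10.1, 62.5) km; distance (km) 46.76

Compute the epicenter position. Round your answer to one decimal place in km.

Circle about each station: (x + 77.3)² + (y + 55.7)² = 93.01²; (x + 57.9)² + (y + 57.1)² = 89.60²; (x + 10.1)² + (y − 62.5)² = 46.76².
Subtracting pairs of circle equations eliminates x²+y² and gives linear equations (the radical axes):
38.8 x − 2.8 y = -1842.26
134.4 x + 236.4 y = 1394.84
Solving the 2×2 system: x ≈ -45.2, y ≈ 31.6 km.

(-45.2, 31.6)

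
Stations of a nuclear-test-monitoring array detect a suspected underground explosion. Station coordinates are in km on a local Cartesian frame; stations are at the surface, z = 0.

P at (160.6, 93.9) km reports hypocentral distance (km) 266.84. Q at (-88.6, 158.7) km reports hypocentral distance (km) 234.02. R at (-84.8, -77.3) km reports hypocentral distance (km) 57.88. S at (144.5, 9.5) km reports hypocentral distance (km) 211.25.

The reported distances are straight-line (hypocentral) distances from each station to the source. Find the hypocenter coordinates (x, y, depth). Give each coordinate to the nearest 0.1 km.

Each station gives a sphere (x−x_i)² + (y−y_i)² + z² = d_i² (stations at z=0).
Subtracting the P sphere from Q and R: z² cancels, leaving linear equations in x and y:
-498.4 x + 129.6 y = 14864.31
-490.8 x − 342.4 y = 46410.25
Solving: x ≈ -47.402, y ≈ -67.598 km (keep extra digits for the depth step; rounded: -47.4, -67.6).
Then from the P sphere: z² = 266.84² − (x − 160.6)² − (y − 93.9)² with x = -47.402, y = -67.598, so z ≈ 43.095 ≈ 43.1 km.
Check against S (with the unrounded solution): distance 211.25 ≈ 211.25 km. ✓

(-47.4, -67.6, 43.1)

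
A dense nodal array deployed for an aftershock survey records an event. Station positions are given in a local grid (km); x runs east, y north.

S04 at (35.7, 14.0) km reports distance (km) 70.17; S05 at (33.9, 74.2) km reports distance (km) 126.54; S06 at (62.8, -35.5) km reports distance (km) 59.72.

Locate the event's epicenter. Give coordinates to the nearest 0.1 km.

Circle about each station: (x − 35.7)² + (y − 14.0)² = 70.17²; (x − 33.9)² + (y − 74.2)² = 126.54²; (x − 62.8)² + (y + 35.5)² = 59.72².
Subtracting the S04 equation from the S05 and S06 equations removes the quadratic terms:
-3.6 x + 120.4 y = -5904.18
54.2 x − 99.0 y = 5090.95
Solving the 2×2 system: x ≈ 4.6, y ≈ -48.9 km.

4.6 km east, -48.9 km north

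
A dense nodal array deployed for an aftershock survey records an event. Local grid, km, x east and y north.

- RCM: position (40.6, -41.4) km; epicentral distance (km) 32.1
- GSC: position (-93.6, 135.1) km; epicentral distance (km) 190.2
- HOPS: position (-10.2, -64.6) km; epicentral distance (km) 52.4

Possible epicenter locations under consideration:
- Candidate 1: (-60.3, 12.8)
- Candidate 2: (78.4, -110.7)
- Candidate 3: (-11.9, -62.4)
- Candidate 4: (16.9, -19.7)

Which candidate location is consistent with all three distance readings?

For each candidate, compare |candidate − station| to the reported distance:
Candidate 1: residuals RCM 82.4, GSC 63.4, HOPS 39.8 → max 82.4 km
Candidate 2: residuals RCM 46.8, GSC 109.8, HOPS 47.5 → max 109.8 km
Candidate 3: residuals RCM 24.4, GSC 23.5, HOPS 49.6 → max 49.6 km
Candidate 4: residuals RCM 0.0, GSC 0.0, HOPS 0.0 → max 0.0 km
Only Candidate 4 has all residuals ≈ 0.

Candidate 4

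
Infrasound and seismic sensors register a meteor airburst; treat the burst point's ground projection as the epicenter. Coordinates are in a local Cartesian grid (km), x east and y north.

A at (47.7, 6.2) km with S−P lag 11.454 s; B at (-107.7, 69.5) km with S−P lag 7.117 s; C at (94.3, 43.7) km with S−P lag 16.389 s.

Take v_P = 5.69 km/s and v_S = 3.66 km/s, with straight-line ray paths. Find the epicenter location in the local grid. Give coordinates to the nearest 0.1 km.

Distance from S−P lag: d = Δt · v_P v_S / (v_P − v_S) = Δt · (5.69·3.66)/(5.69−3.66) ≈ 10.2588·Δt.
So d_A = 117.50, d_B = 73.01, d_C = 168.13 km.
Circle about each station: (x − 47.7)² + (y − 6.2)² = 117.50²; (x + 107.7)² + (y − 69.5)² = 73.01²; (x − 94.3)² + (y − 43.7)² = 168.13².
Subtracting pairs of circle equations eliminates x²+y² and gives linear equations (the radical axes):
-310.8 x + 126.6 y = 22591.60
93.2 x + 75.0 y = -5973.00
Solving the 2×2 system: x ≈ -69.8, y ≈ 7.1 km.

-69.8 km east, 7.1 km north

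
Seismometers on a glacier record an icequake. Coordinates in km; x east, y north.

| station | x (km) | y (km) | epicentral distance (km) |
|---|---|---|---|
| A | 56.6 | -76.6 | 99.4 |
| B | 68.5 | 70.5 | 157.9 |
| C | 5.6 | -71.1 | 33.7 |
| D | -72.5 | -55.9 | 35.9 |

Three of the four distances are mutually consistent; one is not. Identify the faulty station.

Solve using three stations at a time. Using A, B, D (subtract circle equations pairwise → linear system) gives (x, y) ≈ (-38.0, -46.1).
Distances from that point to each station vs reported:
  A: calculated 99.4 vs reported 99.4 → residual 0.0 km
  B: calculated 157.9 vs reported 157.9 → residual 0.0 km
  C: calculated 50.3 vs reported 33.7 → residual 16.6 km
  D: calculated 35.9 vs reported 35.9 → residual 0.0 km
A, B, D are mutually consistent (residuals ≈ 0); C is off by 16.6 km.

C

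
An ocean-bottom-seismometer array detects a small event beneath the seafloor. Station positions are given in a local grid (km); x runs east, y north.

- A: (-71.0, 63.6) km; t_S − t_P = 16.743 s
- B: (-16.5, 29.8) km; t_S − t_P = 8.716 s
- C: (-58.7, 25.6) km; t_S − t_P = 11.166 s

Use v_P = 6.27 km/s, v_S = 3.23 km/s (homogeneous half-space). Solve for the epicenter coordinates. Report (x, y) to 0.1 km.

(-6.5, -27.4)

Distance from S−P lag: d = Δt · v_P v_S / (v_P − v_S) = Δt · (6.27·3.23)/(6.27−3.23) ≈ 6.6619·Δt.
So d_A = 111.54, d_B = 58.06, d_C = 74.39 km.
Circle about each station: (x + 71.0)² + (y − 63.6)² = 111.54²; (x + 16.5)² + (y − 29.8)² = 58.06²; (x + 58.7)² + (y − 25.6)² = 74.39².
Subtracting the A equation from the B and C equations removes the quadratic terms:
109.0 x − 67.6 y = 1144.54
24.6 x − 76.0 y = 1922.39
Solving the 2×2 system: x ≈ -6.5, y ≈ -27.4 km.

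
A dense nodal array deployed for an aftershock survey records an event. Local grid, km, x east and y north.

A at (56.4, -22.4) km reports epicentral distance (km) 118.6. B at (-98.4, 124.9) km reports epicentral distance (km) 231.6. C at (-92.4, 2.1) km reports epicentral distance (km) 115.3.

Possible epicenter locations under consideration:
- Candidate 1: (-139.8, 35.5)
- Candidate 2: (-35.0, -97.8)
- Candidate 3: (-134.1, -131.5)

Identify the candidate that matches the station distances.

For each candidate, compare |candidate − station| to the reported distance:
Candidate 1: residuals A 86.0, B 133.1, C 57.3 → max 133.1 km
Candidate 2: residuals A 0.1, B 0.1, C 0.1 → max 0.1 km
Candidate 3: residuals A 100.9, B 27.3, C 24.7 → max 100.9 km
Only Candidate 2 has all residuals ≈ 0.

Candidate 2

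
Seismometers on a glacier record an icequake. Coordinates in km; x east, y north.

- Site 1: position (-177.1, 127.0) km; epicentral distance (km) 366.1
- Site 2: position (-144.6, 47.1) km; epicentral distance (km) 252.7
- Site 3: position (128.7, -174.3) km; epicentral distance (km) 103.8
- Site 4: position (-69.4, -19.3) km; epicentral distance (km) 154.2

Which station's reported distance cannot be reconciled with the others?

Solve using three stations at a time. Using Site 2, Site 3, Site 4 (subtract circle equations pairwise → linear system) gives (x, y) ≈ (68.1, -89.6).
Distances from that point to each station vs reported:
  Site 1: calculated 327.2 vs reported 366.1 → residual 38.9 km
  Site 2: calculated 252.8 vs reported 252.7 → residual 0.1 km
  Site 3: calculated 104.2 vs reported 103.8 → residual 0.4 km
  Site 4: calculated 154.4 vs reported 154.2 → residual 0.2 km
Site 2, Site 3, Site 4 are mutually consistent (residuals ≈ 0); Site 1 is off by 38.9 km.

Site 1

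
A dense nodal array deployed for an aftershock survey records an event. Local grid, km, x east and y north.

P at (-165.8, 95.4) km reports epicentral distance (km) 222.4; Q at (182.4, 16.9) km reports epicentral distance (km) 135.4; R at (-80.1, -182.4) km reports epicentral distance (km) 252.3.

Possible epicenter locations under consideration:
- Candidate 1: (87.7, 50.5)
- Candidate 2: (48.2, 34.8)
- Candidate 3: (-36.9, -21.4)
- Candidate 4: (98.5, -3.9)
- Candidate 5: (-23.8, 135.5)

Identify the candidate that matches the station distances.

Candidate 2

For each candidate, compare |candidate − station| to the reported distance:
Candidate 1: residuals P 35.0, Q 34.9, R 34.8 → max 35.0 km
Candidate 2: residuals P 0.0, Q 0.0, R 0.0 → max 0.0 km
Candidate 3: residuals P 48.5, Q 87.2, R 85.6 → max 87.2 km
Candidate 4: residuals P 59.9, Q 49.0, R 0.2 → max 59.9 km
Candidate 5: residuals P 74.8, Q 102.5, R 70.5 → max 102.5 km
Only Candidate 2 has all residuals ≈ 0.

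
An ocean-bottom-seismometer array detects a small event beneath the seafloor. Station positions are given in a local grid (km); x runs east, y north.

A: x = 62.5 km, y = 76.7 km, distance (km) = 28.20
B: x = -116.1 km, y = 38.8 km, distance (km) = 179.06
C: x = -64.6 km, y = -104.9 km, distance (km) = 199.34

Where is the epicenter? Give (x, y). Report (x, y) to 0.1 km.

Circle about each station: (x − 62.5)² + (y − 76.7)² = 28.20²; (x + 116.1)² + (y − 38.8)² = 179.06²; (x + 64.6)² + (y + 104.9)² = 199.34².
Subtracting the A equation from the B and C equations removes the quadratic terms:
-357.2 x − 75.8 y = -26071.73
-254.2 x − 363.2 y = -33553.17
Solving the 2×2 system: x ≈ 62.7, y ≈ 48.5 km.

x ≈ 62.7 km, y ≈ 48.5 km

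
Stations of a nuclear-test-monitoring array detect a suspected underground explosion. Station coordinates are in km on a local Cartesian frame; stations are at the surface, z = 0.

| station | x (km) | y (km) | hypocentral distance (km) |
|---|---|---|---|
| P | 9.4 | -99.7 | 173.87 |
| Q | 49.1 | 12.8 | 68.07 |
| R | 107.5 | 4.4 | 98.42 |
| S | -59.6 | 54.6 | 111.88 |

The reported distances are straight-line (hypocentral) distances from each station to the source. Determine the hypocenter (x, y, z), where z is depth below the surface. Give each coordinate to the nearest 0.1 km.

(43.2, 65.4, 42.8)

Each station gives a sphere (x−x_i)² + (y−y_i)² + z² = d_i² (stations at z=0).
Subtracting the P sphere from Q and R: z² cancels, leaving linear equations in x and y:
79.4 x + 225.0 y = 18143.45
196.2 x + 208.2 y = 22091.44
Solving: x ≈ 43.207, y ≈ 65.390 km (keep extra digits for the depth step; rounded: 43.2, 65.4).
Then from the P sphere: z² = 173.87² − (x − 9.4)² − (y + 99.7)² with x = 43.207, y = 65.390, so z ≈ 42.815 ≈ 42.8 km.
Check against S (with the unrounded solution): distance 111.89 ≈ 111.88 km. ✓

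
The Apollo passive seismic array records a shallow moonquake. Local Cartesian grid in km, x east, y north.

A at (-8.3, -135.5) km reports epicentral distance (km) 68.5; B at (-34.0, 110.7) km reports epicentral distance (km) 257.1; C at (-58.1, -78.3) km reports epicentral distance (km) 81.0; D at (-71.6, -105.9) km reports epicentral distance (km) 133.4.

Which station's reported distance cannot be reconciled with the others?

C

Solve using three stations at a time. Using A, B, D (subtract circle equations pairwise → linear system) gives (x, y) ≈ (59.8, -128.7).
Distances from that point to each station vs reported:
  A: calculated 68.5 vs reported 68.5 → residual 0.0 km
  B: calculated 257.1 vs reported 257.1 → residual 0.0 km
  C: calculated 128.2 vs reported 81.0 → residual 47.2 km
  D: calculated 133.4 vs reported 133.4 → residual 0.0 km
A, B, D are mutually consistent (residuals ≈ 0); C is off by 47.2 km.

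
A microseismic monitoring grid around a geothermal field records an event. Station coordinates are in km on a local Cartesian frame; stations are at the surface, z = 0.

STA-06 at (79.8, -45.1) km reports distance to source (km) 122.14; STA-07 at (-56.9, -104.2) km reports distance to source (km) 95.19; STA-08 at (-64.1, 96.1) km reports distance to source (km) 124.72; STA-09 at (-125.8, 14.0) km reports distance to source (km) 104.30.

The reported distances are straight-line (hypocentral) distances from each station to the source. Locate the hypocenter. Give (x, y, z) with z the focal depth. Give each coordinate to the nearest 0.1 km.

(-33.9, -19.3, 36.4)

Each station gives a sphere (x−x_i)² + (y−y_i)² + z² = d_i² (stations at z=0).
Subtracting the STA-06 sphere from STA-07 and STA-08: z² cancels, leaving linear equations in x and y:
-273.4 x − 118.2 y = 11550.24
-287.8 x + 282.4 y = 4305.07
Solving: x ≈ -33.901, y ≈ -19.304 km (keep extra digits for the depth step; rounded: -33.9, -19.3).
Then from the STA-06 sphere: z² = 122.14² − (x − 79.8)² − (y + 45.1)² with x = -33.901, y = -19.304, so z ≈ 36.398 ≈ 36.4 km.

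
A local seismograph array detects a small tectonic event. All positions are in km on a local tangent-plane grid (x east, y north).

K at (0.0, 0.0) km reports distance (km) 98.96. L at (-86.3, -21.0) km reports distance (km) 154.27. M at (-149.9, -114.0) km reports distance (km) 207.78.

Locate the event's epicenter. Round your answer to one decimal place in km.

Circle about each station: x² + y² = 98.96²; (x + 86.3)² + (y + 21.0)² = 154.27²; (x + 149.9)² + (y + 114.0)² = 207.78².
Subtracting the K equation from the L and M equations removes the quadratic terms:
-172.6 x − 42.0 y = -6117.46
-299.8 x − 228.0 y = 2086.56
Solving the 2×2 system: x ≈ 55.4, y ≈ -82.0 km.
Check against K (with the unrounded x, y): √(x²+y²) = 98.95 ≈ 98.96 km. ✓

(55.4, -82.0)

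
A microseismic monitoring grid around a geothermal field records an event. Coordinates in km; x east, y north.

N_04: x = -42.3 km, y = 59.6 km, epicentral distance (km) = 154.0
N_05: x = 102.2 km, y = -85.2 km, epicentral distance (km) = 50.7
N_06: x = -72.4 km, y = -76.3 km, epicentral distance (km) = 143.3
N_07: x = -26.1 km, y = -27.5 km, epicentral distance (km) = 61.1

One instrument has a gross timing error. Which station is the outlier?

Solve using three stations at a time. Using N_04, N_05, N_06 (subtract circle equations pairwise → linear system) gives (x, y) ≈ (68.0, -47.8).
Distances from that point to each station vs reported:
  N_04: calculated 154.0 vs reported 154.0 → residual 0.0 km
  N_05: calculated 50.6 vs reported 50.7 → residual 0.1 km
  N_06: calculated 143.3 vs reported 143.3 → residual 0.0 km
  N_07: calculated 96.3 vs reported 61.1 → residual 35.2 km
N_04, N_05, N_06 are mutually consistent (residuals ≈ 0); N_07 is off by 35.2 km.

N_07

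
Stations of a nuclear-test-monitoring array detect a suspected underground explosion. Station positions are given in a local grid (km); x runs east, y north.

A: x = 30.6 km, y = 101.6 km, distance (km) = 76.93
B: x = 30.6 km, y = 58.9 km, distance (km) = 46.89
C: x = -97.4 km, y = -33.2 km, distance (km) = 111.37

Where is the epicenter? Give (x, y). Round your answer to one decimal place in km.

-10.7 km east, 36.7 km north

Circle about each station: (x − 30.6)² + (y − 101.6)² = 76.93²; (x − 30.6)² + (y − 58.9)² = 46.89²; (x + 97.4)² + (y + 33.2)² = 111.37².
Subtracting the A equation from the B and C equations removes the quadratic terms:
0.0 x − 85.4 y = -3133.80
-256.0 x − 269.6 y = -7154.97
Solving the 2×2 system: x ≈ -10.7, y ≈ 36.7 km.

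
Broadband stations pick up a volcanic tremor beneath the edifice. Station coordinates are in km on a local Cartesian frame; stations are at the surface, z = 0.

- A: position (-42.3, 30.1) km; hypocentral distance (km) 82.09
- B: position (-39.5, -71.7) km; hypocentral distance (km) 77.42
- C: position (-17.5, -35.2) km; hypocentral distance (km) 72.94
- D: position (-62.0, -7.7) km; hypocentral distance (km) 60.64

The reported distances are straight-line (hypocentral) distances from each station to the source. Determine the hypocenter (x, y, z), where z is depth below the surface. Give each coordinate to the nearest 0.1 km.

(-60.4, -25.0, 58.1)

Each station gives a sphere (x−x_i)² + (y−y_i)² + z² = d_i² (stations at z=0).
Subtracting the A sphere from B and C: z² cancels, leaving linear equations in x and y:
5.6 x − 203.6 y = 4750.75
49.6 x − 130.6 y = 268.51
Solving: x ≈ -60.400, y ≈ -24.995 km (keep extra digits for the depth step; rounded: -60.4, -25.0).
Then from the A sphere: z² = 82.09² − (x + 42.3)² − (y − 30.1)² with x = -60.400, y = -24.995, so z ≈ 58.101 ≈ 58.1 km.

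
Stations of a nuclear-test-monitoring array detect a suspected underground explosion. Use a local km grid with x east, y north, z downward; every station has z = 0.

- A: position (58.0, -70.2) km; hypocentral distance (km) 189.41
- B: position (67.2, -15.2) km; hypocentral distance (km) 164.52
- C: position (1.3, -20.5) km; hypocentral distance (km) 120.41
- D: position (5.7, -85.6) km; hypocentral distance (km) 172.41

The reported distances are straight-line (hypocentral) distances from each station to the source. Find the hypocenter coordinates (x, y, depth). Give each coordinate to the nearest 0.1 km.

Each station gives a sphere (x−x_i)² + (y−y_i)² + z² = d_i² (stations at z=0).
Subtracting the A sphere from B and C: z² cancels, leaving linear equations in x and y:
18.4 x + 110.0 y = 5264.16
-113.4 x + 99.4 y = 13507.48
Solving: x ≈ -67.298, y ≈ 59.113 km (keep extra digits for the depth step; rounded: -67.3, 59.1).
Then from the A sphere: z² = 189.41² − (x − 58.0)² − (y + 70.2)² with x = -67.298, y = 59.113, so z ≈ 58.777 ≈ 58.8 km.

(-67.3, 59.1, 58.8)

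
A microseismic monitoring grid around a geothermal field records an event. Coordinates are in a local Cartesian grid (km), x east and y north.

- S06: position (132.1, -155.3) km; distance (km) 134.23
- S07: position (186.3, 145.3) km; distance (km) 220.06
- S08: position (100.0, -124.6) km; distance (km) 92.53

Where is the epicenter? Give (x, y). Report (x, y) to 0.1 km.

x ≈ 65.6 km, y ≈ -38.7 km

Circle about each station: (x − 132.1)² + (y + 155.3)² = 134.23²; (x − 186.3)² + (y − 145.3)² = 220.06²; (x − 100.0)² + (y + 124.6)² = 92.53².
Subtracting pairs of circle equations eliminates x²+y² and gives linear equations (the radical axes):
108.4 x + 601.2 y = -16157.43
-64.2 x + 61.4 y = -6587.45
Solving the 2×2 system: x ≈ 65.6, y ≈ -38.7 km.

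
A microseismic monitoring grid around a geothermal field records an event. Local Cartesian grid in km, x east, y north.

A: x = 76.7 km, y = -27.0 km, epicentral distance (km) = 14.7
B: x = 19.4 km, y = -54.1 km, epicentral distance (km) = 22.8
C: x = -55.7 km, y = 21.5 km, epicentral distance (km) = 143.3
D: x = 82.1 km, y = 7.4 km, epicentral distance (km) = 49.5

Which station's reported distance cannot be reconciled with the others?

Solve using three stations at a time. Using A, C, D (subtract circle equations pairwise → linear system) gives (x, y) ≈ (73.1, -41.3).
Distances from that point to each station vs reported:
  A: calculated 14.7 vs reported 14.7 → residual 0.0 km
  B: calculated 55.2 vs reported 22.8 → residual 32.4 km
  C: calculated 143.3 vs reported 143.3 → residual 0.0 km
  D: calculated 49.5 vs reported 49.5 → residual 0.0 km
A, C, D are mutually consistent (residuals ≈ 0); B is off by 32.4 km.

B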